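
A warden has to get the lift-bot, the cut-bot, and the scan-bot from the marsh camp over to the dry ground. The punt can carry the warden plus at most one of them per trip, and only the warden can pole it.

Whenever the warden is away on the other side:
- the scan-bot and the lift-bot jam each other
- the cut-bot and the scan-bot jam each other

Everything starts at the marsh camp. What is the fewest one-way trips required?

7

Counting alone: the warden can take at most 1 across per trip to the dry ground, so moving all 3 needs at least 3 loaded trips out, with a return between consecutive ones — at least 5 crossings.
The safety rule pushes this higher. Following every safe sequence of crossings, the most of the 3 that can be at the dry ground as the punt arrives there on crossing 5 is 2 — never all 3.
So no plan with fewer than 7 crossings exists, and this one achieves 7:
1. Warden goes to the dry ground with the scan-bot.
2. Warden goes back to the marsh camp alone.
3. Warden goes to the dry ground with the lift-bot.
4. Warden goes back to the marsh camp with the scan-bot.
5. Warden goes to the dry ground with the cut-bot.
6. Warden goes back to the marsh camp alone.
7. Warden goes to the dry ground with the scan-bot.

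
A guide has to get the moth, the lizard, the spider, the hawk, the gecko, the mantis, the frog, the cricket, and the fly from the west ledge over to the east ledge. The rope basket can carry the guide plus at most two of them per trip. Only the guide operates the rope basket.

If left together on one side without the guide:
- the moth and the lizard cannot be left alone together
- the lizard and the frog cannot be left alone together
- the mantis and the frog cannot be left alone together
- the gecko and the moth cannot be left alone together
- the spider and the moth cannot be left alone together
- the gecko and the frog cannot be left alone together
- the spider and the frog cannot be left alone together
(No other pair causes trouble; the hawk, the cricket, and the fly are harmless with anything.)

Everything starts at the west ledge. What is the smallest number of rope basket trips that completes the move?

Counting alone: the guide can take at most 2 across per trip to the east ledge, so moving all 9 needs at least 5 loaded trips out, with a return between consecutive ones — at least 9 crossings.
The safety rule pushes this higher. Following every safe sequence of crossings, the most of the 9 that can be at the east ledge as the rope basket arrives there on crossing 9 is 8 — never all 9.
So no plan with fewer than 11 crossings exists, and this one achieves 11:
1. Guide goes to the east ledge with the frog and the moth.  [the west ledge: the cricket, the fly, the gecko, the hawk, the lizard, the mantis, the spider | the east ledge: the frog, the moth]
2. Guide goes back to the west ledge alone.  [the west ledge: the cricket, the fly, the gecko, the hawk, the lizard, the mantis, the spider | the east ledge: the frog, the moth]
3. Guide goes to the east ledge with the hawk.  [the west ledge: the cricket, the fly, the gecko, the lizard, the mantis, the spider | the east ledge: the frog, the hawk, the moth]
4. Guide goes back to the west ledge alone.  [the west ledge: the cricket, the fly, the gecko, the lizard, the mantis, the spider | the east ledge: the frog, the hawk, the moth]
5. Guide goes to the east ledge with the lizard and the spider.  [the west ledge: the cricket, the fly, the gecko, the mantis | the east ledge: the frog, the hawk, the lizard, the moth, the spider]
6. Guide goes back to the west ledge with the frog and the moth.  [the west ledge: the cricket, the fly, the frog, the gecko, the mantis, the moth | the east ledge: the hawk, the lizard, the spider]
7. Guide goes to the east ledge with the gecko and the mantis.  [the west ledge: the cricket, the fly, the frog, the moth | the east ledge: the gecko, the hawk, the lizard, the mantis, the spider]
8. Guide goes back to the west ledge alone.  [the west ledge: the cricket, the fly, the frog, the moth | the east ledge: the gecko, the hawk, the lizard, the mantis, the spider]
9. Guide goes to the east ledge with the cricket and the fly.  [the west ledge: the frog, the moth | the east ledge: the cricket, the fly, the gecko, the hawk, the lizard, the mantis, the spider]
10. Guide goes back to the west ledge alone.  [the west ledge: the frog, the moth | the east ledge: the cricket, the fly, the gecko, the hawk, the lizard, the mantis, the spider]
11. Guide goes to the east ledge with the frog and the moth.  [the west ledge: — | the east ledge: the cricket, the fly, the frog, the gecko, the hawk, the lizard, the mantis, the moth, the spider]

11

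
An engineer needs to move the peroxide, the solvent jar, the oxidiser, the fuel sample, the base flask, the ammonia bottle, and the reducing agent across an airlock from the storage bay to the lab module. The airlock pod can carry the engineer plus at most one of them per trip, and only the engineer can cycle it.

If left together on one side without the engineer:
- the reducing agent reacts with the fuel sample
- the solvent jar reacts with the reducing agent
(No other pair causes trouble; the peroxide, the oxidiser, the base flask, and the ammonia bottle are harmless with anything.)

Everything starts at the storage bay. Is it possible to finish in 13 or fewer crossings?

No

Counting alone: the engineer can take at most 1 across per trip to the lab module, so moving all 7 needs at least 7 loaded trips out, with a return between consecutive ones — at least 13 crossings.
The safety rule pushes this higher. Following every safe sequence of crossings, the most of the 7 that can be at the lab module as the airlock pod arrives there on crossing 13 is 6 — never all 7.
So the move cannot be finished within 13 crossings. (The shortest complete plan takes 15:)
1. Engineer goes to the lab module with the reducing agent.
2. Engineer goes back to the storage bay alone.
3. Engineer goes to the lab module with the peroxide.
4. Engineer goes back to the storage bay alone.
5. Engineer goes to the lab module with the solvent jar.
6. Engineer goes back to the storage bay with the reducing agent.
7. Engineer goes to the lab module with the fuel sample.
8. Engineer goes back to the storage bay alone.
9. Engineer goes to the lab module with the oxidiser.
10. Engineer goes back to the storage bay alone.
11. Engineer goes to the lab module with the base flask.
12. Engineer goes back to the storage bay alone.
13. Engineer goes to the lab module with the ammonia bottle.
14. Engineer goes back to the storage bay alone.
15. Engineer goes to the lab module with the reducing agent.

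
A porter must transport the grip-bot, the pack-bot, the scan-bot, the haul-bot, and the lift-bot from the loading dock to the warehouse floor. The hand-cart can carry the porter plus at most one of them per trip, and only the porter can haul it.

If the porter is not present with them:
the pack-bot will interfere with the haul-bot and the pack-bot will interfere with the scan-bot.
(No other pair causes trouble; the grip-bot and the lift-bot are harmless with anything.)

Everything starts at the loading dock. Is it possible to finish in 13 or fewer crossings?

Yes

Yes — this plan uses 11 crossings (≤ 13):
1. Porter goes to the warehouse floor with the pack-bot.  [the loading dock: the grip-bot, the haul-bot, the lift-bot, the scan-bot | the warehouse floor: the pack-bot]
2. Porter goes back to the loading dock alone.  [the loading dock: the grip-bot, the haul-bot, the lift-bot, the scan-bot | the warehouse floor: the pack-bot]
3. Porter goes to the warehouse floor with the grip-bot.  [the loading dock: the haul-bot, the lift-bot, the scan-bot | the warehouse floor: the grip-bot, the pack-bot]
4. Porter goes back to the loading dock alone.  [the loading dock: the haul-bot, the lift-bot, the scan-bot | the warehouse floor: the grip-bot, the pack-bot]
5. Porter goes to the warehouse floor with the scan-bot.  [the loading dock: the haul-bot, the lift-bot | the warehouse floor: the grip-bot, the pack-bot, the scan-bot]
6. Porter goes back to the loading dock with the pack-bot.  [the loading dock: the haul-bot, the lift-bot, the pack-bot | the warehouse floor: the grip-bot, the scan-bot]
7. Porter goes to the warehouse floor with the haul-bot.  [the loading dock: the lift-bot, the pack-bot | the warehouse floor: the grip-bot, the haul-bot, the scan-bot]
8. Porter goes back to the loading dock alone.  [the loading dock: the lift-bot, the pack-bot | the warehouse floor: the grip-bot, the haul-bot, the scan-bot]
9. Porter goes to the warehouse floor with the lift-bot.  [the loading dock: the pack-bot | the warehouse floor: the grip-bot, the haul-bot, the lift-bot, the scan-bot]
10. Porter goes back to the loading dock alone.  [the loading dock: the pack-bot | the warehouse floor: the grip-bot, the haul-bot, the lift-bot, the scan-bot]
11. Porter goes to the warehouse floor with the pack-bot.  [the loading dock: — | the warehouse floor: the grip-bot, the haul-bot, the lift-bot, the pack-bot, the scan-bot]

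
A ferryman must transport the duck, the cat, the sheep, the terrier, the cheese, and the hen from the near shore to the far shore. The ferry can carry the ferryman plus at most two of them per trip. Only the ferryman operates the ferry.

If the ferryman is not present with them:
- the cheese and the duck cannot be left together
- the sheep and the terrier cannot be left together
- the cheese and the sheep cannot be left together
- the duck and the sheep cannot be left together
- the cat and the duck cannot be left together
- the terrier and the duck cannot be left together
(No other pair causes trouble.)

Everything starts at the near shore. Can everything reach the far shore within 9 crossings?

Yes

Yes — this plan uses 9 crossings (≤ 9):
1. Ferryman goes to the far shore with the duck and the sheep.  [the near shore: the cat, the cheese, the hen, the terrier | the far shore: the duck, the sheep]
2. Ferryman goes back to the near shore with the duck.  [the near shore: the cat, the cheese, the duck, the hen, the terrier | the far shore: the sheep]
3. Ferryman goes to the far shore with the cat and the duck.  [the near shore: the cheese, the hen, the terrier | the far shore: the cat, the duck, the sheep]
4. Ferryman goes back to the near shore with the duck.  [the near shore: the cheese, the duck, the hen, the terrier | the far shore: the cat, the sheep]
5. Ferryman goes to the far shore with the duck and the hen.  [the near shore: the cheese, the terrier | the far shore: the cat, the duck, the hen, the sheep]
6. Ferryman goes back to the near shore with the duck.  [the near shore: the cheese, the duck, the terrier | the far shore: the cat, the hen, the sheep]
7. Ferryman goes to the far shore with the cheese and the terrier.  [the near shore: the duck | the far shore: the cat, the cheese, the hen, the sheep, the terrier]
8. Ferryman goes back to the near shore with the sheep.  [the near shore: the duck, the sheep | the far shore: the cat, the cheese, the hen, the terrier]
9. Ferryman goes to the far shore with the duck and the sheep.  [the near shore: — | the far shore: the cat, the cheese, the duck, the hen, the sheep, the terrier]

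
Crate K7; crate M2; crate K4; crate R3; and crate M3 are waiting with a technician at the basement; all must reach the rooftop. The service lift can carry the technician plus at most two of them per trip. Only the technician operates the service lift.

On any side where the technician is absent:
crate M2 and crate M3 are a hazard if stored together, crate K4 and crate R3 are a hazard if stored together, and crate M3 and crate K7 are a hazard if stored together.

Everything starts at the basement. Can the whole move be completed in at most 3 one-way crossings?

No

Counting alone: the technician can take at most 2 across per trip to the rooftop, so moving all 5 needs at least 3 loaded trips out, with a return between consecutive ones — at least 5 crossings.
Since 3 < 5, 3 crossings cannot be enough. (The shortest complete plan in fact takes 5:)
1. Technician goes to the rooftop with crate K4 and crate M3.  [the basement: crate K7, crate M2, crate R3 | the rooftop: crate K4, crate M3]
2. Technician goes back to the basement alone.  [the basement: crate K7, crate M2, crate R3 | the rooftop: crate K4, crate M3]
3. Technician goes to the rooftop with crate K7 and crate M2.  [the basement: crate R3 | the rooftop: crate K4, crate K7, crate M2, crate M3]
4. Technician goes back to the basement with crate M3.  [the basement: crate M3, crate R3 | the rooftop: crate K4, crate K7, crate M2]
5. Technician goes to the rooftop with crate M3 and crate R3.  [the basement: — | the rooftop: crate K4, crate K7, crate M2, crate M3, crate R3]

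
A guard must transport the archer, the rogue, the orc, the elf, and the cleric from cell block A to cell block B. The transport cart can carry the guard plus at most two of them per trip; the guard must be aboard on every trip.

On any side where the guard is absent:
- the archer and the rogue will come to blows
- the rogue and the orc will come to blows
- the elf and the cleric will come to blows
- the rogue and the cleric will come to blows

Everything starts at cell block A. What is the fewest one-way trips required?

Counting alone: the guard can take at most 2 across per trip to cell block B, so moving all 5 needs at least 3 loaded trips out, with a return between consecutive ones — at least 5 crossings.
The plan below uses exactly 5 crossings, so it is optimal:
1. Guard goes to cell block B with the elf and the rogue.  [cell block A: the archer, the cleric, the orc | cell block B: the elf, the rogue]
2. Guard goes back to cell block A alone.  [cell block A: the archer, the cleric, the orc | cell block B: the elf, the rogue]
3. Guard goes to cell block B with the archer and the orc.  [cell block A: the cleric | cell block B: the archer, the elf, the orc, the rogue]
4. Guard goes back to cell block A with the rogue.  [cell block A: the cleric, the rogue | cell block B: the archer, the elf, the orc]
5. Guard goes to cell block B with the cleric and the rogue.  [cell block A: — | cell block B: the archer, the cleric, the elf, the orc, the rogue]

5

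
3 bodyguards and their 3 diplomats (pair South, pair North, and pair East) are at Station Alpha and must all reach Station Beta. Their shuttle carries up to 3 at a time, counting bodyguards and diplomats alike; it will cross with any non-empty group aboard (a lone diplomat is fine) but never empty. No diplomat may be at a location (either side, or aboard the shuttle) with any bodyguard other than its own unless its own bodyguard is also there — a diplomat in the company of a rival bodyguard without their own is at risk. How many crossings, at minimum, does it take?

Counting alone: each trip to Station Beta takes at most 3 across and each return brings at least 1 back, so after t trips out (and t−1 returns) at most 3t − (t−1) of the 6 are across; that first reaches 6 at t = 3, so at least 5 crossings are needed.
The plan below uses exactly 5 crossings, so it is optimal:
1. bodyguard South and diplomat South cross → Station Beta.
2. bodyguard South crosses ← Station Alpha.
3. bodyguard East, bodyguard North, and bodyguard South cross → Station Beta.
4. diplomat South crosses ← Station Alpha.
5. diplomat East, diplomat North, and diplomat South cross → Station Beta.

5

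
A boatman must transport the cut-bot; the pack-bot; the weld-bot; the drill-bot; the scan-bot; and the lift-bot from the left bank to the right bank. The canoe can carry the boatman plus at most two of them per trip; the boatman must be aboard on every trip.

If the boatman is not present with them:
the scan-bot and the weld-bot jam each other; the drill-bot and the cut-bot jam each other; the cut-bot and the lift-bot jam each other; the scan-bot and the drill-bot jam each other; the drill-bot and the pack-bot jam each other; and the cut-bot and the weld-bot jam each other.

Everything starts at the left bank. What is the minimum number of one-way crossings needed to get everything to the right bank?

Whatever the first load, the items left behind include a forbidden pair without the boatman. No opening move is safe, so no plan exists.

impossible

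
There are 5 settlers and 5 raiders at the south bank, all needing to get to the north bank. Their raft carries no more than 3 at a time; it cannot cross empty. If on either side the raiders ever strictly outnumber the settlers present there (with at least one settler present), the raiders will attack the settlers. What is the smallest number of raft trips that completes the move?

11

Counting alone: each trip to the north bank takes at most 3 across and each return brings at least 1 back, so after t trips out (and t−1 returns) at most 3t − (t−1) of the 10 are across; that first reaches 10 at t = 5, so at least 9 crossings are needed.
The safety rule pushes this higher. Following every safe sequence of crossings, the most of the 10 that can be at the north bank as the raft arrives there on crossing 9 is 9 — never all 10.
So no plan with fewer than 11 crossings exists, and this one achieves 11:
1. 2 raiders → the north bank.  (the south bank: 5S 3R; the north bank: 0S 2R)
2. 1 raider ← the south bank.  (the south bank: 5S 4R; the north bank: 0S 1R)
3. 3 raiders → the north bank.  (the south bank: 5S 1R; the north bank: 0S 4R)
4. 1 raider ← the south bank.  (the south bank: 5S 2R; the north bank: 0S 3R)
5. 3 settlers → the north bank.  (the south bank: 2S 2R; the north bank: 3S 3R)
6. 1 settler and 1 raider ← the south bank.  (the south bank: 3S 3R; the north bank: 2S 2R)
7. 3 settlers → the north bank.  (the south bank: 0S 3R; the north bank: 5S 2R)
8. 1 raider ← the south bank.  (the south bank: 0S 4R; the north bank: 5S 1R)
9. 2 raiders → the north bank.  (the south bank: 0S 2R; the north bank: 5S 3R)
10. 1 raider ← the south bank.  (the south bank: 0S 3R; the north bank: 5S 2R)
11. 3 raiders → the north bank.  (the south bank: 0S 0R; the north bank: 5S 5R)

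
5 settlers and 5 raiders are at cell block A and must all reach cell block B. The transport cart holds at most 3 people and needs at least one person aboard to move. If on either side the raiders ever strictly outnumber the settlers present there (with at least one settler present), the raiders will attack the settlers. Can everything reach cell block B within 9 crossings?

No

Counting alone: each trip to cell block B takes at most 3 across and each return brings at least 1 back, so after t trips out (and t−1 returns) at most 3t − (t−1) of the 10 are across; that first reaches 10 at t = 5, so at least 9 crossings are needed.
The safety rule pushes this higher. Following every safe sequence of crossings, the most of the 10 that can be at cell block B as the transport cart arrives there on crossing 9 is 9 — never all 10.
So the move cannot be finished within 9 crossings. (The shortest complete plan takes 11:)
1. 2 raiders → cell block B.  (cell block A: 5S 3R; cell block B: 0S 2R)
2. 1 raider ← cell block A.  (cell block A: 5S 4R; cell block B: 0S 1R)
3. 3 raiders → cell block B.  (cell block A: 5S 1R; cell block B: 0S 4R)
4. 1 raider ← cell block A.  (cell block A: 5S 2R; cell block B: 0S 3R)
5. 3 settlers → cell block B.  (cell block A: 2S 2R; cell block B: 3S 3R)
6. 1 settler and 1 raider ← cell block A.  (cell block A: 3S 3R; cell block B: 2S 2R)
7. 3 settlers → cell block B.  (cell block A: 0S 3R; cell block B: 5S 2R)
8. 1 raider ← cell block A.  (cell block A: 0S 4R; cell block B: 5S 1R)
9. 2 raiders → cell block B.  (cell block A: 0S 2R; cell block B: 5S 3R)
10. 1 raider ← cell block A.  (cell block A: 0S 3R; cell block B: 5S 2R)
11. 3 raiders → cell block B.  (cell block A: 0S 0R; cell block B: 5S 5R)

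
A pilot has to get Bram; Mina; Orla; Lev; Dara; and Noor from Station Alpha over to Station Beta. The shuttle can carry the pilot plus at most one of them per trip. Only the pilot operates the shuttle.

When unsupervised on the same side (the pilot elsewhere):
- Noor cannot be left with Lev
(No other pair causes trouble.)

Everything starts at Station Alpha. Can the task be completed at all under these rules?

1. Pilot goes to Station Beta with Lev.
2. Pilot goes back to Station Alpha alone.
3. Pilot goes to Station Beta with Bram.
4. Pilot goes back to Station Alpha alone.
5. Pilot goes to Station Beta with Mina.
6. Pilot goes back to Station Alpha alone.
7. Pilot goes to Station Beta with Orla.
8. Pilot goes back to Station Alpha alone.
9. Pilot goes to Station Beta with Dara.
10. Pilot goes back to Station Alpha alone.
11. Pilot goes to Station Beta with Noor.

Yes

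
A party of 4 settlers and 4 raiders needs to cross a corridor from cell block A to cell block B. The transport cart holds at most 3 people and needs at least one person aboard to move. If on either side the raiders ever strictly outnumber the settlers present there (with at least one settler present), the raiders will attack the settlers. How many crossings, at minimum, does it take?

Counting alone: each trip to cell block B takes at most 3 across and each return brings at least 1 back, so after t trips out (and t−1 returns) at most 3t − (t−1) of the 8 are across; that first reaches 8 at t = 4, so at least 7 crossings are needed.
The safety rule pushes this higher. Following every safe sequence of crossings, the most of the 8 that can be at cell block B as the transport cart arrives there on crossing 7 is 7 — never all 8.
So no plan with fewer than 9 crossings exists, and this one achieves 9:
1. 2 raiders → cell block B.  (cell block A: 4S 2R; cell block B: 0S 2R)
2. 1 raider ← cell block A.  (cell block A: 4S 3R; cell block B: 0S 1R)
3. 3 raiders → cell block B.  (cell block A: 4S 0R; cell block B: 0S 4R)
4. 1 raider ← cell block A.  (cell block A: 4S 1R; cell block B: 0S 3R)
5. 3 settlers → cell block B.  (cell block A: 1S 1R; cell block B: 3S 3R)
6. 1 settler and 1 raider ← cell block A.  (cell block A: 2S 2R; cell block B: 2S 2R)
7. 2 settlers → cell block B.  (cell block A: 0S 2R; cell block B: 4S 2R)
8. 1 raider ← cell block A.  (cell block A: 0S 3R; cell block B: 4S 1R)
9. 3 raiders → cell block B.  (cell block A: 0S 0R; cell block B: 4S 4R)

9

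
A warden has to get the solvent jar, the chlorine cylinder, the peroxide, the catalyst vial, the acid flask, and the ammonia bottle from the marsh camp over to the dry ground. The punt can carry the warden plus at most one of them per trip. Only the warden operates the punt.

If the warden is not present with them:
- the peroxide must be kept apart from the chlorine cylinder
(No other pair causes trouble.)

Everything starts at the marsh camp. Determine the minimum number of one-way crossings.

Counting alone: the warden can take at most 1 across per trip to the dry ground, so moving all 6 needs at least 6 loaded trips out, with a return between consecutive ones — at least 11 crossings.
The plan below uses exactly 11 crossings, so it is optimal:
1. Warden goes to the dry ground with the chlorine cylinder.
2. Warden goes back to the marsh camp alone.
3. Warden goes to the dry ground with the solvent jar.
4. Warden goes back to the marsh camp alone.
5. Warden goes to the dry ground with the catalyst vial.
6. Warden goes back to the marsh camp alone.
7. Warden goes to the dry ground with the acid flask.
8. Warden goes back to the marsh camp alone.
9. Warden goes to the dry ground with the ammonia bottle.
10. Warden goes back to the marsh camp alone.
11. Warden goes to the dry ground with the peroxide.

11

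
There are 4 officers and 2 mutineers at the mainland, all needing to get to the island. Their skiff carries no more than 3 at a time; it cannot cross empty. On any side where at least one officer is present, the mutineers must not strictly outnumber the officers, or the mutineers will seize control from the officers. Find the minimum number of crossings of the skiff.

5

Counting alone: each trip to the island takes at most 3 across and each return brings at least 1 back, so after t trips out (and t−1 returns) at most 3t − (t−1) of the 6 are across; that first reaches 6 at t = 3, so at least 5 crossings are needed.
The plan below uses exactly 5 crossings, so it is optimal:
1. 2 mutineers → the island.  (the mainland: 4O 0M; the island: 0O 2M)
2. 1 mutineer ← the mainland.  (the mainland: 4O 1M; the island: 0O 1M)
3. 2 officers and 1 mutineer → the island.  (the mainland: 2O 0M; the island: 2O 2M)
4. 1 mutineer ← the mainland.  (the mainland: 2O 1M; the island: 2O 1M)
5. 2 officers and 1 mutineer → the island.  (the mainland: 0O 0M; the island: 4O 2M)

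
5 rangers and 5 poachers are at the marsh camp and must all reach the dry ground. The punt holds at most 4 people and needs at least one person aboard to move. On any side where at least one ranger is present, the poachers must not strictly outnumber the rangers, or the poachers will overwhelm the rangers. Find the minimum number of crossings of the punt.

7

Counting alone: each trip to the dry ground takes at most 4 across and each return brings at least 1 back, so after t trips out (and t−1 returns) at most 4t − (t−1) of the 10 are across; that first reaches 10 at t = 3, so at least 5 crossings are needed.
The safety rule pushes this higher. Following every safe sequence of crossings, the most of the 10 that can be at the dry ground as the punt arrives there on crossing 5 is 9 — never all 10.
So no plan with fewer than 7 crossings exists, and this one achieves 7:
1. 2 poachers → the dry ground.  (the marsh camp: 5R 3P; the dry ground: 0R 2P)
2. 1 poacher ← the marsh camp.  (the marsh camp: 5R 4P; the dry ground: 0R 1P)
3. 4 poachers → the dry ground.  (the marsh camp: 5R 0P; the dry ground: 0R 5P)
4. 1 poacher ← the marsh camp.  (the marsh camp: 5R 1P; the dry ground: 0R 4P)
5. 4 rangers → the dry ground.  (the marsh camp: 1R 1P; the dry ground: 4R 4P)
6. 1 ranger and 1 poacher ← the marsh camp.  (the marsh camp: 2R 2P; the dry ground: 3R 3P)
7. 2 rangers and 2 poachers → the dry ground.  (the marsh camp: 0R 0P; the dry ground: 5R 5P)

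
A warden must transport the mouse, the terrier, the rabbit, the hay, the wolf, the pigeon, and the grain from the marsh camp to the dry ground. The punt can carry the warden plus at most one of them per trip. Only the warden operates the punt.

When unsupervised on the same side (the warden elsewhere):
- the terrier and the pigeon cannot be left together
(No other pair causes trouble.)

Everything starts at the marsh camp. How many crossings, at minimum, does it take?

Counting alone: the warden can take at most 1 across per trip to the dry ground, so moving all 7 needs at least 7 loaded trips out, with a return between consecutive ones — at least 13 crossings.
The plan below uses exactly 13 crossings, so it is optimal:
1. Warden goes to the dry ground with the terrier.  [the marsh camp: the grain, the hay, the mouse, the pigeon, the rabbit, the wolf | the dry ground: the terrier]
2. Warden goes back to the marsh camp alone.  [the marsh camp: the grain, the hay, the mouse, the pigeon, the rabbit, the wolf | the dry ground: the terrier]
3. Warden goes to the dry ground with the mouse.  [the marsh camp: the grain, the hay, the pigeon, the rabbit, the wolf | the dry ground: the mouse, the terrier]
4. Warden goes back to the marsh camp alone.  [the marsh camp: the grain, the hay, the pigeon, the rabbit, the wolf | the dry ground: the mouse, the terrier]
5. Warden goes to the dry ground with the rabbit.  [the marsh camp: the grain, the hay, the pigeon, the wolf | the dry ground: the mouse, the rabbit, the terrier]
6. Warden goes back to the marsh camp alone.  [the marsh camp: the grain, the hay, the pigeon, the wolf | the dry ground: the mouse, the rabbit, the terrier]
7. Warden goes to the dry ground with the hay.  [the marsh camp: the grain, the pigeon, the wolf | the dry ground: the hay, the mouse, the rabbit, the terrier]
8. Warden goes back to the marsh camp alone.  [the marsh camp: the grain, the pigeon, the wolf | the dry ground: the hay, the mouse, the rabbit, the terrier]
9. Warden goes to the dry ground with the wolf.  [the marsh camp: the grain, the pigeon | the dry ground: the hay, the mouse, the rabbit, the terrier, the wolf]
10. Warden goes back to the marsh camp alone.  [the marsh camp: the grain, the pigeon | the dry ground: the hay, the mouse, the rabbit, the terrier, the wolf]
11. Warden goes to the dry ground with the grain.  [the marsh camp: the pigeon | the dry ground: the grain, the hay, the mouse, the rabbit, the terrier, the wolf]
12. Warden goes back to the marsh camp alone.  [the marsh camp: the pigeon | the dry ground: the grain, the hay, the mouse, the rabbit, the terrier, the wolf]
13. Warden goes to the dry ground with the pigeon.  [the marsh camp: — | the dry ground: the grain, the hay, the mouse, the pigeon, the rabbit, the terrier, the wolf]

13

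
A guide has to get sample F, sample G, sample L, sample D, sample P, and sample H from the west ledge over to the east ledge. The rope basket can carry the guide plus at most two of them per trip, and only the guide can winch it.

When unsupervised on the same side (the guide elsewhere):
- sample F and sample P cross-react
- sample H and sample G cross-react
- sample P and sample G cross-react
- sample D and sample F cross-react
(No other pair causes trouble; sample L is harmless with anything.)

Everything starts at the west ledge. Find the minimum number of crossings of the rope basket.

7

Counting alone: the guide can take at most 2 across per trip to the east ledge, so moving all 6 needs at least 3 loaded trips out, with a return between consecutive ones — at least 5 crossings.
The safety rule pushes this higher. Following every safe sequence of crossings, the most of the 6 that can be at the east ledge as the rope basket arrives there on crossing 5 is 5 — never all 6.
So no plan with fewer than 7 crossings exists, and this one achieves 7:
1. Guide goes to the east ledge with sample F and sample G.  [the west ledge: sample D, sample H, sample L, sample P | the east ledge: sample F, sample G]
2. Guide goes back to the west ledge alone.  [the west ledge: sample D, sample H, sample L, sample P | the east ledge: sample F, sample G]
3. Guide goes to the east ledge with sample D and sample L.  [the west ledge: sample H, sample P | the east ledge: sample D, sample F, sample G, sample L]
4. Guide goes back to the west ledge with sample F.  [the west ledge: sample F, sample H, sample P | the east ledge: sample D, sample G, sample L]
5. Guide goes to the east ledge with sample H and sample P.  [the west ledge: sample F | the east ledge: sample D, sample G, sample H, sample L, sample P]
6. Guide goes back to the west ledge with sample G.  [the west ledge: sample F, sample G | the east ledge: sample D, sample H, sample L, sample P]
7. Guide goes to the east ledge with sample F and sample G.  [the west ledge: — | the east ledge: sample D, sample F, sample G, sample H, sample L, sample P]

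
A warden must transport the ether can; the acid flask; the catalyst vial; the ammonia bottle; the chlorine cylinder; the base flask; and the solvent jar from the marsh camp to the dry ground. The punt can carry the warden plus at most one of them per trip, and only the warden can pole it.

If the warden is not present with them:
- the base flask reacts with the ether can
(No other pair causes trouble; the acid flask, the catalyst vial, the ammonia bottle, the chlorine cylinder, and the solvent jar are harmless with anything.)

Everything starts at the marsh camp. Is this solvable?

Yes

1. Warden goes to the dry ground with the ether can.  [the marsh camp: the acid flask, the ammonia bottle, the base flask, the catalyst vial, the chlorine cylinder, the solvent jar | the dry ground: the ether can]
2. Warden goes back to the marsh camp alone.  [the marsh camp: the acid flask, the ammonia bottle, the base flask, the catalyst vial, the chlorine cylinder, the solvent jar | the dry ground: the ether can]
3. Warden goes to the dry ground with the acid flask.  [the marsh camp: the ammonia bottle, the base flask, the catalyst vial, the chlorine cylinder, the solvent jar | the dry ground: the acid flask, the ether can]
4. Warden goes back to the marsh camp alone.  [the marsh camp: the ammonia bottle, the base flask, the catalyst vial, the chlorine cylinder, the solvent jar | the dry ground: the acid flask, the ether can]
5. Warden goes to the dry ground with the catalyst vial.  [the marsh camp: the ammonia bottle, the base flask, the chlorine cylinder, the solvent jar | the dry ground: the acid flask, the catalyst vial, the ether can]
6. Warden goes back to the marsh camp alone.  [the marsh camp: the ammonia bottle, the base flask, the chlorine cylinder, the solvent jar | the dry ground: the acid flask, the catalyst vial, the ether can]
7. Warden goes to the dry ground with the ammonia bottle.  [the marsh camp: the base flask, the chlorine cylinder, the solvent jar | the dry ground: the acid flask, the ammonia bottle, the catalyst vial, the ether can]
8. Warden goes back to the marsh camp alone.  [the marsh camp: the base flask, the chlorine cylinder, the solvent jar | the dry ground: the acid flask, the ammonia bottle, the catalyst vial, the ether can]
9. Warden goes to the dry ground with the chlorine cylinder.  [the marsh camp: the base flask, the solvent jar | the dry ground: the acid flask, the ammonia bottle, the catalyst vial, the chlorine cylinder, the ether can]
10. Warden goes back to the marsh camp alone.  [the marsh camp: the base flask, the solvent jar | the dry ground: the acid flask, the ammonia bottle, the catalyst vial, the chlorine cylinder, the ether can]
11. Warden goes to the dry ground with the solvent jar.  [the marsh camp: the base flask | the dry ground: the acid flask, the ammonia bottle, the catalyst vial, the chlorine cylinder, the ether can, the solvent jar]
12. Warden goes back to the marsh camp alone.  [the marsh camp: the base flask | the dry ground: the acid flask, the ammonia bottle, the catalyst vial, the chlorine cylinder, the ether can, the solvent jar]
13. Warden goes to the dry ground with the base flask.  [the marsh camp: — | the dry ground: the acid flask, the ammonia bottle, the base flask, the catalyst vial, the chlorine cylinder, the ether can, the solvent jar]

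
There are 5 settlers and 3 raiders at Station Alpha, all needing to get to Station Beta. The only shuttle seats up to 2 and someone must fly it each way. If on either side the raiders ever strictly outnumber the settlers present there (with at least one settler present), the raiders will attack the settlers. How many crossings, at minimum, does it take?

Counting alone: each trip to Station Beta takes at most 2 across and each return brings at least 1 back, so after t trips out (and t−1 returns) at most 2t − (t−1) of the 8 are across; that first reaches 8 at t = 7, so at least 13 crossings are needed.
The plan below uses exactly 13 crossings, so it is optimal:
1. 2 raiders → Station Beta.  (Station Alpha: 5S 1R; Station Beta: 0S 2R)
2. 1 raider ← Station Alpha.  (Station Alpha: 5S 2R; Station Beta: 0S 1R)
3. 2 raiders → Station Beta.  (Station Alpha: 5S 0R; Station Beta: 0S 3R)
4. 1 raider ← Station Alpha.  (Station Alpha: 5S 1R; Station Beta: 0S 2R)
5. 2 settlers → Station Beta.  (Station Alpha: 3S 1R; Station Beta: 2S 2R)
6. 1 raider ← Station Alpha.  (Station Alpha: 3S 2R; Station Beta: 2S 1R)
7. 1 settler and 1 raider → Station Beta.  (Station Alpha: 2S 1R; Station Beta: 3S 2R)
8. 1 raider ← Station Alpha.  (Station Alpha: 2S 2R; Station Beta: 3S 1R)
9. 2 raiders → Station Beta.  (Station Alpha: 2S 0R; Station Beta: 3S 3R)
10. 1 raider ← Station Alpha.  (Station Alpha: 2S 1R; Station Beta: 3S 2R)
11. 1 settler and 1 raider → Station Beta.  (Station Alpha: 1S 0R; Station Beta: 4S 3R)
12. 1 raider ← Station Alpha.  (Station Alpha: 1S 1R; Station Beta: 4S 2R)
13. 1 settler and 1 raider → Station Beta.  (Station Alpha: 0S 0R; Station Beta: 5S 3R)

13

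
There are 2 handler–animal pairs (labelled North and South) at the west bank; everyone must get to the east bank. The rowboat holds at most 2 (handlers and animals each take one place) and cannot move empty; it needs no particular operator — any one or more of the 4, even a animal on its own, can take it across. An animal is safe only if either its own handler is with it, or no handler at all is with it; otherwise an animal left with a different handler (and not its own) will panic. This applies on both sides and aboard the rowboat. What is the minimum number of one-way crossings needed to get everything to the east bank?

Counting alone: each trip to the east bank takes at most 2 across and each return brings at least 1 back, so after t trips out (and t−1 returns) at most 2t − (t−1) of the 4 are across; that first reaches 4 at t = 3, so at least 5 crossings are needed.
The plan below uses exactly 5 crossings, so it is optimal:
1. animal North and handler North cross → the east bank.
2. handler North crosses ← the west bank.
3. handler North and handler South cross → the east bank.
4. handler South crosses ← the west bank.
5. animal South and handler South cross → the east bank.

5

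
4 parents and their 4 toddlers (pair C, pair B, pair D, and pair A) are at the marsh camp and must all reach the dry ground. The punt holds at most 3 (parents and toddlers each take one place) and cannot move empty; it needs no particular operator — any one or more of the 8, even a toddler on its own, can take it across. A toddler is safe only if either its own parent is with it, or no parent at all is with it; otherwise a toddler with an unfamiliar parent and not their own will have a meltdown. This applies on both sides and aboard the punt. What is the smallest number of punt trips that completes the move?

Counting alone: each trip to the dry ground takes at most 3 across and each return brings at least 1 back, so after t trips out (and t−1 returns) at most 3t − (t−1) of the 8 are across; that first reaches 8 at t = 4, so at least 7 crossings are needed.
The safety rule pushes this higher. Following every safe sequence of crossings, the most of the 8 that can be at the dry ground as the punt arrives there on crossing 7 is 7 — never all 8.
So no plan with fewer than 9 crossings exists, and this one achieves 9:
1. parent C and toddler C cross → the dry ground.
2. parent C crosses ← the marsh camp.
3. parent B, parent C, and toddler B cross → the dry ground.
4. parent C and toddler C cross ← the marsh camp.
5. parent A, parent C, and parent D cross → the dry ground.
6. toddler B crosses ← the marsh camp.
7. toddler B and toddler C cross → the dry ground.
8. toddler C crosses ← the marsh camp.
9. toddler A, toddler C, and toddler D cross → the dry ground.

9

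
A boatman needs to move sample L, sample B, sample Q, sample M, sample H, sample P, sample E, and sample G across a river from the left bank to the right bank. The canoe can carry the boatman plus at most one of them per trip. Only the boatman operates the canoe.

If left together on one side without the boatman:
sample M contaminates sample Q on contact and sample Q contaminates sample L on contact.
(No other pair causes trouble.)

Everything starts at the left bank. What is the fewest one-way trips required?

Counting alone: the boatman can take at most 1 across per trip to the right bank, so moving all 8 needs at least 8 loaded trips out, with a return between consecutive ones — at least 15 crossings.
The safety rule pushes this higher. Following every safe sequence of crossings, the most of the 8 that can be at the right bank as the canoe arrives there on crossing 15 is 7 — never all 8.
So no plan with fewer than 17 crossings exists, and this one achieves 17:
1. Boatman goes to the right bank with sample Q.
2. Boatman goes back to the left bank alone.
3. Boatman goes to the right bank with sample L.
4. Boatman goes back to the left bank with sample Q.
5. Boatman goes to the right bank with sample M.
6. Boatman goes back to the left bank alone.
7. Boatman goes to the right bank with sample B.
8. Boatman goes back to the left bank alone.
9. Boatman goes to the right bank with sample H.
10. Boatman goes back to the left bank alone.
11. Boatman goes to the right bank with sample P.
12. Boatman goes back to the left bank alone.
13. Boatman goes to the right bank with sample E.
14. Boatman goes back to the left bank alone.
15. Boatman goes to the right bank with sample G.
16. Boatman goes back to the left bank alone.
17. Boatman goes to the right bank with sample Q.

17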